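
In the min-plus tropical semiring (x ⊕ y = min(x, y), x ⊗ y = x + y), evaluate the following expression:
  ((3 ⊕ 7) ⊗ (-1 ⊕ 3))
((3 ⊕ 7) ⊗ (-1 ⊕ 3)) = 2

Expand innermost to outermost. Recall ⊕ takes the minimum of its arguments and ⊗ takes their sum. Working out the expression ((3 ⊕ 7) ⊗ (-1 ⊕ 3)) gives 2.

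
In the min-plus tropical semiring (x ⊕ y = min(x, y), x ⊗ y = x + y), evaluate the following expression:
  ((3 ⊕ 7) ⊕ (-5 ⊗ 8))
((3 ⊕ 7) ⊕ (-5 ⊗ 8)) = 3

Expand innermost to outermost. Recall ⊕ takes the minimum of its arguments and ⊗ takes their sum. Working out the expression ((3 ⊕ 7) ⊕ (-5 ⊗ 8)) gives 3.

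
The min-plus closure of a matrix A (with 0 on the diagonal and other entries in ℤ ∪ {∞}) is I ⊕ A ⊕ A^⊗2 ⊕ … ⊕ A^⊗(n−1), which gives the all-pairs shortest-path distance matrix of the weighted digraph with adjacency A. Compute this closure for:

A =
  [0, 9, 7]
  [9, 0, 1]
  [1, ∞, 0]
Closure =
  [0, 9, 7]
  [2, 0, 1]
  [1, 10, 0]

This is the Floyd-Warshall all-pairs shortest-path computation. For each intermediate vertex k = 0, 1, …, 2, update dist[i][j] ← min(dist[i][j], dist[i][k] + dist[k][j]). The final matrix gives, for each (i, j), the minimum total weight of any directed path from i to j (possibly empty when i = j).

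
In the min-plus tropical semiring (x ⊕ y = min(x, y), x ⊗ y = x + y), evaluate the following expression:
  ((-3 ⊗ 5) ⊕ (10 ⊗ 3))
((-3 ⊗ 5) ⊕ (10 ⊗ 3)) = 2

Expand innermost to outermost. Recall ⊕ takes the minimum of its arguments and ⊗ takes their sum. Working out the expression ((-3 ⊗ 5) ⊕ (10 ⊗ 3)) gives 2.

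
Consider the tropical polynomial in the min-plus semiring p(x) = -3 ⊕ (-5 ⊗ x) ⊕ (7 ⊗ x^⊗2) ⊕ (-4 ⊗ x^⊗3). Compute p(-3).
p(-3) = -13

A tropical monomial a ⊗ x^⊗i evaluates to a + i · x. Evaluating each term at x = -3:
  Term 0 contributes -3 + 0 · -3 = -3
  Term 1 contributes -5 + 1 · -3 = -8
  Term 2 contributes 7 + 2 · -3 = 1
  Term 3 contributes -4 + 3 · -3 = -13
p(-3) = ⊕ of these = min[-3, -8, 1, -13] = -13.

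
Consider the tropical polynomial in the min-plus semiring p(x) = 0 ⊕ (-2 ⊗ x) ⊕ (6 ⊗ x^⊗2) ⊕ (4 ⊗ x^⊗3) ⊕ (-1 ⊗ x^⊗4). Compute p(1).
p(1) = -1

A tropical monomial a ⊗ x^⊗i evaluates to a + i · x. Evaluating each term at x = 1:
  Term 0 contributes 0 + 0 · 1 = 0
  Term 1 contributes -2 + 1 · 1 = -1
  Term 2 contributes 6 + 2 · 1 = 8
  Term 3 contributes 4 + 3 · 1 = 7
  Term 4 contributes -1 + 4 · 1 = 3
p(1) = ⊕ of these = min[0, -1, 8, 7, 3] = -1.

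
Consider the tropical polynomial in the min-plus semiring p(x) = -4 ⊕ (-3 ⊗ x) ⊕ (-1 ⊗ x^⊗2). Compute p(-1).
p(-1) = -4

A tropical monomial a ⊗ x^⊗i evaluates to a + i · x. Evaluating each term at x = -1:
  Term 0 contributes -4 + 0 · -1 = -4
  Term 1 contributes -3 + 1 · -1 = -4
  Term 2 contributes -1 + 2 · -1 = -3
p(-1) = ⊕ of these = min[-4, -4, -3] = -4.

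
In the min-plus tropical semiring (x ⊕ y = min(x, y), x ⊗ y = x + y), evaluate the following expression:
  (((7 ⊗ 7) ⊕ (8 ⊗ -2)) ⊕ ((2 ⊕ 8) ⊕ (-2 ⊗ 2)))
(((7 ⊗ 7) ⊕ (8 ⊗ -2)) ⊕ ((2 ⊕ 8) ⊕ (-2 ⊗ 2))) = 0

Expand innermost to outermost. Recall ⊕ takes the minimum of its arguments and ⊗ takes their sum. Working out the expression (((7 ⊗ 7) ⊕ (8 ⊗ -2)) ⊕ ((2 ⊕ 8) ⊕ (-2 ⊗ 2))) gives 0.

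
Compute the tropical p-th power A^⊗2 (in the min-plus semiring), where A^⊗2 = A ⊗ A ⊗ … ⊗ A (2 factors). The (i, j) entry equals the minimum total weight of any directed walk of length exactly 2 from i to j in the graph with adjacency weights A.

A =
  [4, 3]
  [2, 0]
A^⊗2 =
  [5, 3]
  [2, 0]

Each entry (A^⊗2)_ij equals the minimum over all length-2 walks i = v_0 → v_1 → … → v_2 = j of Σ_t A[v_t][v_{t+1}]. For example, for (i, j) = (0, 1) we minimise over 2 possible intermediate vertex sequences; the minimum is 3, attained along the walk 0 → 1 → 1.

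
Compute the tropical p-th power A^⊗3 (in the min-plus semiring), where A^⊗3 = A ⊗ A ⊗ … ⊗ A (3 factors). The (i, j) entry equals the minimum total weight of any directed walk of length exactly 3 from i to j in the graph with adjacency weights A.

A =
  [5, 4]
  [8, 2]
A^⊗3 =
  [14, 8]
  [12, 6]

Each entry (A^⊗3)_ij equals the minimum over all length-3 walks i = v_0 → v_1 → … → v_3 = j of Σ_t A[v_t][v_{t+1}]. For example, for (i, j) = (0, 1) we minimise over 4 possible intermediate vertex sequences; the minimum is 8, attained along the walk 0 → 1 → 1 → 1.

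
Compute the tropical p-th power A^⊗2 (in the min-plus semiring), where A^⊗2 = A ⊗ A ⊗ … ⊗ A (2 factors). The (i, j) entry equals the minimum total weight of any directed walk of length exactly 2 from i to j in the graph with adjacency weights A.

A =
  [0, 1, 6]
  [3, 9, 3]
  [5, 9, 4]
A^⊗2 =
  [0, 1, 4]
  [3, 4, 7]
  [5, 6, 8]

Each entry (A^⊗2)_ij equals the minimum over all length-2 walks i = v_0 → v_1 → … → v_2 = j of Σ_t A[v_t][v_{t+1}]. For example, for (i, j) = (0, 2) we minimise over 3 possible intermediate vertex sequences; the minimum is 4, attained along the walk 0 → 1 → 2.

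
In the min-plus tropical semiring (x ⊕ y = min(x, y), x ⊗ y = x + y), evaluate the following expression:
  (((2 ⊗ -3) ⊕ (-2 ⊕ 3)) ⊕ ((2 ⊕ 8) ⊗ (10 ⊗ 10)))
(((2 ⊗ -3) ⊕ (-2 ⊕ 3)) ⊕ ((2 ⊕ 8) ⊗ (10 ⊗ 10))) = -2

Expand innermost to outermost. Recall ⊕ takes the minimum of its arguments and ⊗ takes their sum. Working out the expression (((2 ⊗ -3) ⊕ (-2 ⊕ 3)) ⊕ ((2 ⊕ 8) ⊗ (10 ⊗ 10))) gives -2.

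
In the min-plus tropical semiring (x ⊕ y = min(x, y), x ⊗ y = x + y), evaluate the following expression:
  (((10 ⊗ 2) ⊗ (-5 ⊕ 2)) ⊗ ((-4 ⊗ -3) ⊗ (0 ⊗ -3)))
(((10 ⊗ 2) ⊗ (-5 ⊕ 2)) ⊗ ((-4 ⊗ -3) ⊗ (0 ⊗ -3))) = -3

Expand innermost to outermost. Recall ⊕ takes the minimum of its arguments and ⊗ takes their sum. Working out the expression (((10 ⊗ 2) ⊗ (-5 ⊕ 2)) ⊗ ((-4 ⊗ -3) ⊗ (0 ⊗ -3))) gives -3.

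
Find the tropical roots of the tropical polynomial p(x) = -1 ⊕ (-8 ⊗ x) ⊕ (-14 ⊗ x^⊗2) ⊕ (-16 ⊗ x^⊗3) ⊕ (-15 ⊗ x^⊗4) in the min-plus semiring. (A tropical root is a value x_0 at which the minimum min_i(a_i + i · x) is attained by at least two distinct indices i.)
Roots: {-1, 2, 6, 7}

Each tropical root is a break point of the lower envelope of the lines y = a_i + i · x (there are 5 lines, with slopes 0, 1, ..., 4). Only the lines that attain the minimum somewhere contribute to roots; other lines are dominated. Here the surviving (envelope) indices are i = 4, i = 3, i = 2, i = 1, i = 0.
Intersections between consecutive envelope lines give the roots: for adjacent envelope indices i < j the intersection is x = (a_i − a_j) / (j − i). Reading off the sorted break points: {-1, 2, 6, 7}.
Verification: at each break x_0, at least two indices attain the minimum of min_i(a_i + i · x_0).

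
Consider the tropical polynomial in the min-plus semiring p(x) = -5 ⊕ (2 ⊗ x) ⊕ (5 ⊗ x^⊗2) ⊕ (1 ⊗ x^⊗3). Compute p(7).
p(7) = -5

A tropical monomial a ⊗ x^⊗i evaluates to a + i · x. Evaluating each term at x = 7:
  Term 0 contributes -5 + 0 · 7 = -5
  Term 1 contributes 2 + 1 · 7 = 9
  Term 2 contributes 5 + 2 · 7 = 19
  Term 3 contributes 1 + 3 · 7 = 22
p(7) = ⊕ of these = min[-5, 9, 19, 22] = -5.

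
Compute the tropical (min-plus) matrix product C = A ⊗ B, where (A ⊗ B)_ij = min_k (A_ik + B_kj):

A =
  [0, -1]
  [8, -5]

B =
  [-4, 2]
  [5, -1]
A ⊗ B =
  [-4, -2]
  [0, -6]

Apply the min-plus product entry-by-entry:
  C[0][0] = min over k of (A[0][0] + B[0][0] = 0 + -4 = -4, A[0][1] + B[1][0] = -1 + 5 = 4) = -4 (attained at k = 0)
  C[0][1] = min over k of (A[0][0] + B[0][1] = 0 + 2 = 2, A[0][1] + B[1][1] = -1 + -1 = -2) = -2 (attained at k = 1)
  C[1][0] = min over k of (A[1][0] + B[0][0] = 8 + -4 = 4, A[1][1] + B[1][0] = -5 + 5 = 0) = 0 (attained at k = 1)
  C[1][1] = min over k of (A[1][0] + B[0][1] = 8 + 2 = 10, A[1][1] + B[1][1] = -5 + -1 = -6) = -6 (attained at k = 1)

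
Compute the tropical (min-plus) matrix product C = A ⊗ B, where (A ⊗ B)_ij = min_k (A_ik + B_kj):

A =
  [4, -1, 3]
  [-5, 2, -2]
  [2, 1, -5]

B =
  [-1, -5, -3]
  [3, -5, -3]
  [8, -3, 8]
A ⊗ B =
  [2, -6, -4]
  [-6, -10, -8]
  [1, -8, -2]

Apply the min-plus product entry-by-entry:
  C[0][0] = min over k of (A[0][0] + B[0][0] = 4 + -1 = 3, A[0][1] + B[1][0] = -1 + 3 = 2, A[0][2] + B[2][0] = 3 + 8 = 11) = 2 (attained at k = 1)
  C[0][1] = min over k of (A[0][0] + B[0][1] = 4 + -5 = -1, A[0][1] + B[1][1] = -1 + -5 = -6, A[0][2] + B[2][1] = 3 + -3 = 0) = -6 (attained at k = 1)
  C[0][2] = min over k of (A[0][0] + B[0][2] = 4 + -3 = 1, A[0][1] + B[1][2] = -1 + -3 = -4, A[0][2] + B[2][2] = 3 + 8 = 11) = -4 (attained at k = 1)
  C[1][0] = min over k of (A[1][0] + B[0][0] = -5 + -1 = -6, A[1][1] + B[1][0] = 2 + 3 = 5, A[1][2] + B[2][0] = -2 + 8 = 6) = -6 (attained at k = 0)
  C[1][1] = min over k of (A[1][0] + B[0][1] = -5 + -5 = -10, A[1][1] + B[1][1] = 2 + -5 = -3, A[1][2] + B[2][1] = -2 + -3 = -5) = -10 (attained at k = 0)
  C[1][2] = min over k of (A[1][0] + B[0][2] = -5 + -3 = -8, A[1][1] + B[1][2] = 2 + -3 = -1, A[1][2] + B[2][2] = -2 + 8 = 6) = -8 (attained at k = 0)
  C[2][0] = min over k of (A[2][0] + B[0][0] = 2 + -1 = 1, A[2][1] + B[1][0] = 1 + 3 = 4, A[2][2] + B[2][0] = -5 + 8 = 3) = 1 (attained at k = 0)
  C[2][1] = min over k of (A[2][0] + B[0][1] = 2 + -5 = -3, A[2][1] + B[1][1] = 1 + -5 = -4, A[2][2] + B[2][1] = -5 + -3 = -8) = -8 (attained at k = 2)
  C[2][2] = min over k of (A[2][0] + B[0][2] = 2 + -3 = -1, A[2][1] + B[1][2] = 1 + -3 = -2, A[2][2] + B[2][2] = -5 + 8 = 3) = -2 (attained at k = 1)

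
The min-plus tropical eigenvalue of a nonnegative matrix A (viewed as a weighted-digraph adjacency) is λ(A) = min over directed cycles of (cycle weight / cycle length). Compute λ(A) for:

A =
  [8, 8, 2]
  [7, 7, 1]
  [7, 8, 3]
λ(A) = 3

Enumerate directed cycles and compute their means (weight / length). Sample:
  cycle 0 → 0: weight = 8, length = 1, mean = 8/1 ≈ 8.000
  cycle 1 → 1: weight = 7, length = 1, mean = 7/1 ≈ 7.000
  cycle 2 → 2: weight = 3, length = 1, mean = 3/1 ≈ 3.000
  cycle 0 → 1 → 0: weight = 15, length = 2, mean = 15/2 ≈ 7.500
  cycle 0 → 2 → 0: weight = 9, length = 2, mean = 9/2 ≈ 4.500
  cycle 1 → 0 → 1: weight = 15, length = 2, mean = 15/2 ≈ 7.500
Minimum mean = 3.000, attained e.g. along the cycle 2 → 2 with weight 3 and length 1. So λ(A) = 3/1 = 3.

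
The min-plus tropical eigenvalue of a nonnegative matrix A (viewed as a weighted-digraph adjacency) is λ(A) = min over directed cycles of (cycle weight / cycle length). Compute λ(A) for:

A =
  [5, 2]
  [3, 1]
λ(A) = 1

Enumerate directed cycles and compute their means (weight / length). Sample:
  cycle 0 → 0: weight = 5, length = 1, mean = 5/1 ≈ 5.000
  cycle 1 → 1: weight = 1, length = 1, mean = 1/1 ≈ 1.000
  cycle 0 → 1 → 0: weight = 5, length = 2, mean = 5/2 ≈ 2.500
  cycle 1 → 0 → 1: weight = 5, length = 2, mean = 5/2 ≈ 2.500
Minimum mean = 1.000, attained e.g. along the cycle 1 → 1 with weight 1 and length 1. So λ(A) = 1/1 = 1.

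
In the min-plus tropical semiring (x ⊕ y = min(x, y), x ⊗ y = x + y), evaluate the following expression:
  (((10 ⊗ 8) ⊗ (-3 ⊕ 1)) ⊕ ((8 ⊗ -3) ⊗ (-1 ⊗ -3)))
(((10 ⊗ 8) ⊗ (-3 ⊕ 1)) ⊕ ((8 ⊗ -3) ⊗ (-1 ⊗ -3))) = 1

Expand innermost to outermost. Recall ⊕ takes the minimum of its arguments and ⊗ takes their sum. Working out the expression (((10 ⊗ 8) ⊗ (-3 ⊕ 1)) ⊕ ((8 ⊗ -3) ⊗ (-1 ⊗ -3))) gives 1.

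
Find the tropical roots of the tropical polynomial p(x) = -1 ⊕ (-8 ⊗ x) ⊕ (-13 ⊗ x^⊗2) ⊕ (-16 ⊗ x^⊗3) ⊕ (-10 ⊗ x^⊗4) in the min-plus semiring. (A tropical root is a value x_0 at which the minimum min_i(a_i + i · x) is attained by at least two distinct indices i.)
Roots: {-6, 3, 5, 7}

Each tropical root is a break point of the lower envelope of the lines y = a_i + i · x (there are 5 lines, with slopes 0, 1, ..., 4). Only the lines that attain the minimum somewhere contribute to roots; other lines are dominated. Here the surviving (envelope) indices are i = 4, i = 3, i = 2, i = 1, i = 0.
Intersections between consecutive envelope lines give the roots: for adjacent envelope indices i < j the intersection is x = (a_i − a_j) / (j − i). Reading off the sorted break points: {-6, 3, 5, 7}.
Verification: at each break x_0, at least two indices attain the minimum of min_i(a_i + i · x_0).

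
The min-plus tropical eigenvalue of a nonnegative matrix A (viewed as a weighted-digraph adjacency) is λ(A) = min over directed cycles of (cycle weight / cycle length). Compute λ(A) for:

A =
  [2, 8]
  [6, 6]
λ(A) = 2

Enumerate directed cycles and compute their means (weight / length). Sample:
  cycle 0 → 0: weight = 2, length = 1, mean = 2/1 ≈ 2.000
  cycle 1 → 1: weight = 6, length = 1, mean = 6/1 ≈ 6.000
  cycle 0 → 1 → 0: weight = 14, length = 2, mean = 14/2 ≈ 7.000
  cycle 1 → 0 → 1: weight = 14, length = 2, mean = 14/2 ≈ 7.000
Minimum mean = 2.000, attained e.g. along the cycle 0 → 0 with weight 2 and length 1. So λ(A) = 2/1 = 2.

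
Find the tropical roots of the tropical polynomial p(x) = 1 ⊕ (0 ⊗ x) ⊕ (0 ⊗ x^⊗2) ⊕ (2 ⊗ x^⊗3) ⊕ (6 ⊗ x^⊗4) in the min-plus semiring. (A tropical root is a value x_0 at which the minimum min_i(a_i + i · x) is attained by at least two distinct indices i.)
Roots: {-4, -2, 0, 1}

Each tropical root is a break point of the lower envelope of the lines y = a_i + i · x (there are 5 lines, with slopes 0, 1, ..., 4). Only the lines that attain the minimum somewhere contribute to roots; other lines are dominated. Here the surviving (envelope) indices are i = 4, i = 3, i = 2, i = 1, i = 0.
Intersections between consecutive envelope lines give the roots: for adjacent envelope indices i < j the intersection is x = (a_i − a_j) / (j − i). Reading off the sorted break points: {-4, -2, 0, 1}.
Verification: at each break x_0, at least two indices attain the minimum of min_i(a_i + i · x_0).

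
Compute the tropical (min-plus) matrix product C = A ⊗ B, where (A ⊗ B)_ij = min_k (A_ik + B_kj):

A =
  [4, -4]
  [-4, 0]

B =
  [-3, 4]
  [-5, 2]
A ⊗ B =
  [-9, -2]
  [-7, 0]

Apply the min-plus product entry-by-entry:
  C[0][0] = min over k of (A[0][0] + B[0][0] = 4 + -3 = 1, A[0][1] + B[1][0] = -4 + -5 = -9) = -9 (attained at k = 1)
  C[0][1] = min over k of (A[0][0] + B[0][1] = 4 + 4 = 8, A[0][1] + B[1][1] = -4 + 2 = -2) = -2 (attained at k = 1)
  C[1][0] = min over k of (A[1][0] + B[0][0] = -4 + -3 = -7, A[1][1] + B[1][0] = 0 + -5 = -5) = -7 (attained at k = 0)
  C[1][1] = min over k of (A[1][0] + B[0][1] = -4 + 4 = 0, A[1][1] + B[1][1] = 0 + 2 = 2) = 0 (attained at k = 0)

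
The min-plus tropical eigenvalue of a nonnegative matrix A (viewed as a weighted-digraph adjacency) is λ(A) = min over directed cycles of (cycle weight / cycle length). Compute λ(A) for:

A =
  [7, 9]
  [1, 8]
λ(A) = 5

Enumerate directed cycles and compute their means (weight / length). Sample:
  cycle 0 → 0: weight = 7, length = 1, mean = 7/1 ≈ 7.000
  cycle 1 → 1: weight = 8, length = 1, mean = 8/1 ≈ 8.000
  cycle 0 → 1 → 0: weight = 10, length = 2, mean = 10/2 ≈ 5.000
  cycle 1 → 0 → 1: weight = 10, length = 2, mean = 10/2 ≈ 5.000
Minimum mean = 5.000, attained e.g. along the cycle 0 → 1 → 0 with weight 10 and length 2. So λ(A) = 10/2 = 5.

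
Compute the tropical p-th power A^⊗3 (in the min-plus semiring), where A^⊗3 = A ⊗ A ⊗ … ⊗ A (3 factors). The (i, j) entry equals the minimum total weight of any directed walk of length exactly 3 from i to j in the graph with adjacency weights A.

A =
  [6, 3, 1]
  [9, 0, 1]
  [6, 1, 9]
A^⊗3 =
  [10, 2, 3]
  [7, 0, 1]
  [8, 1, 2]

Each entry (A^⊗3)_ij equals the minimum over all length-3 walks i = v_0 → v_1 → … → v_3 = j of Σ_t A[v_t][v_{t+1}]. For example, for (i, j) = (0, 2) we minimise over 9 possible intermediate vertex sequences; the minimum is 3, attained along the walk 0 → 2 → 1 → 2.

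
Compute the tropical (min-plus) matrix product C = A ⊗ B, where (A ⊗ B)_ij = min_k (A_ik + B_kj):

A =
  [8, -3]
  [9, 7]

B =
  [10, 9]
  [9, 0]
A ⊗ B =
  [6, -3]
  [16, 7]

Apply the min-plus product entry-by-entry:
  C[0][0] = min over k of (A[0][0] + B[0][0] = 8 + 10 = 18, A[0][1] + B[1][0] = -3 + 9 = 6) = 6 (attained at k = 1)
  C[0][1] = min over k of (A[0][0] + B[0][1] = 8 + 9 = 17, A[0][1] + B[1][1] = -3 + 0 = -3) = -3 (attained at k = 1)
  C[1][0] = min over k of (A[1][0] + B[0][0] = 9 + 10 = 19, A[1][1] + B[1][0] = 7 + 9 = 16) = 16 (attained at k = 1)
  C[1][1] = min over k of (A[1][0] + B[0][1] = 9 + 9 = 18, A[1][1] + B[1][1] = 7 + 0 = 7) = 7 (attained at k = 1)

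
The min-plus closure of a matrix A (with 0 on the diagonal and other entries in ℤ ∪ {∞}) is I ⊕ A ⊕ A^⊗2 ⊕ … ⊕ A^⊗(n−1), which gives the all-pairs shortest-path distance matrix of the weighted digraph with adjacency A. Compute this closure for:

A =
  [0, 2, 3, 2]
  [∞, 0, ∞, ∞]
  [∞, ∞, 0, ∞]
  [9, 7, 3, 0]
Closure =
  [0, 2, 3, 2]
  [∞, 0, ∞, ∞]
  [∞, ∞, 0, ∞]
  [9, 7, 3, 0]

This is the Floyd-Warshall all-pairs shortest-path computation. For each intermediate vertex k = 0, 1, …, 3, update dist[i][j] ← min(dist[i][j], dist[i][k] + dist[k][j]). The final matrix gives, for each (i, j), the minimum total weight of any directed path from i to j (possibly empty when i = j).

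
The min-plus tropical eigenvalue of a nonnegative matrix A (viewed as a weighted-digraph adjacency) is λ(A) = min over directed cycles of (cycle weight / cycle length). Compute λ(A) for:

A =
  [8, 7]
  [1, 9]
λ(A) = 4

Enumerate directed cycles and compute their means (weight / length). Sample:
  cycle 0 → 0: weight = 8, length = 1, mean = 8/1 ≈ 8.000
  cycle 1 → 1: weight = 9, length = 1, mean = 9/1 ≈ 9.000
  cycle 0 → 1 → 0: weight = 8, length = 2, mean = 8/2 ≈ 4.000
  cycle 1 → 0 → 1: weight = 8, length = 2, mean = 8/2 ≈ 4.000
Minimum mean = 4.000, attained e.g. along the cycle 0 → 1 → 0 with weight 8 and length 2. So λ(A) = 8/2 = 4.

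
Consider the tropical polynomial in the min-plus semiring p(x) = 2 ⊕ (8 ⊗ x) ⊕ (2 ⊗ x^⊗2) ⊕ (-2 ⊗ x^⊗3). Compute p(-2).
p(-2) = -8

A tropical monomial a ⊗ x^⊗i evaluates to a + i · x. Evaluating each term at x = -2:
  Term 0 contributes 2 + 0 · -2 = 2
  Term 1 contributes 8 + 1 · -2 = 6
  Term 2 contributes 2 + 2 · -2 = -2
  Term 3 contributes -2 + 3 · -2 = -8
p(-2) = ⊕ of these = min[2, 6, -2, -8] = -8.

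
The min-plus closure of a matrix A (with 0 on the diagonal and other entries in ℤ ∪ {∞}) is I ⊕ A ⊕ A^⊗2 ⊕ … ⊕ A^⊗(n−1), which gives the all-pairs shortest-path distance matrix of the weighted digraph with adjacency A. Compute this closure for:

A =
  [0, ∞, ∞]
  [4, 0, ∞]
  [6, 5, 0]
Closure =
  [0, ∞, ∞]
  [4, 0, ∞]
  [6, 5, 0]

This is the Floyd-Warshall all-pairs shortest-path computation. For each intermediate vertex k = 0, 1, …, 2, update dist[i][j] ← min(dist[i][j], dist[i][k] + dist[k][j]). The final matrix gives, for each (i, j), the minimum total weight of any directed path from i to j (possibly empty when i = j).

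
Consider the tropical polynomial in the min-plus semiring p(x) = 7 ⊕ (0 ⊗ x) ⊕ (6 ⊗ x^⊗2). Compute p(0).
p(0) = 0

A tropical monomial a ⊗ x^⊗i evaluates to a + i · x. Evaluating each term at x = 0:
  Term 0 contributes 7 + 0 · 0 = 7
  Term 1 contributes 0 + 1 · 0 = 0
  Term 2 contributes 6 + 2 · 0 = 6
p(0) = ⊕ of these = min[7, 0, 6] = 0.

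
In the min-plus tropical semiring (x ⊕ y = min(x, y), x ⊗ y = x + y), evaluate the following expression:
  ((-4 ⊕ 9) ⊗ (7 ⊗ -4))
((-4 ⊕ 9) ⊗ (7 ⊗ -4)) = -1

Expand innermost to outermost. Recall ⊕ takes the minimum of its arguments and ⊗ takes their sum. Working out the expression ((-4 ⊕ 9) ⊗ (7 ⊗ -4)) gives -1.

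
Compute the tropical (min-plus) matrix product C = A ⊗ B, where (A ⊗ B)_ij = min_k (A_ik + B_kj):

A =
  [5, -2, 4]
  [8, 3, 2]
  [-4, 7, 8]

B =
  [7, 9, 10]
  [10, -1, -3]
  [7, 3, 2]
A ⊗ B =
  [8, -3, -5]
  [9, 2, 0]
  [3, 5, 4]

Apply the min-plus product entry-by-entry:
  C[0][0] = min over k of (A[0][0] + B[0][0] = 5 + 7 = 12, A[0][1] + B[1][0] = -2 + 10 = 8, A[0][2] + B[2][0] = 4 + 7 = 11) = 8 (attained at k = 1)
  C[0][1] = min over k of (A[0][0] + B[0][1] = 5 + 9 = 14, A[0][1] + B[1][1] = -2 + -1 = -3, A[0][2] + B[2][1] = 4 + 3 = 7) = -3 (attained at k = 1)
  C[0][2] = min over k of (A[0][0] + B[0][2] = 5 + 10 = 15, A[0][1] + B[1][2] = -2 + -3 = -5, A[0][2] + B[2][2] = 4 + 2 = 6) = -5 (attained at k = 1)
  C[1][0] = min over k of (A[1][0] + B[0][0] = 8 + 7 = 15, A[1][1] + B[1][0] = 3 + 10 = 13, A[1][2] + B[2][0] = 2 + 7 = 9) = 9 (attained at k = 2)
  C[1][1] = min over k of (A[1][0] + B[0][1] = 8 + 9 = 17, A[1][1] + B[1][1] = 3 + -1 = 2, A[1][2] + B[2][1] = 2 + 3 = 5) = 2 (attained at k = 1)
  C[1][2] = min over k of (A[1][0] + B[0][2] = 8 + 10 = 18, A[1][1] + B[1][2] = 3 + -3 = 0, A[1][2] + B[2][2] = 2 + 2 = 4) = 0 (attained at k = 1)
  C[2][0] = min over k of (A[2][0] + B[0][0] = -4 + 7 = 3, A[2][1] + B[1][0] = 7 + 10 = 17, A[2][2] + B[2][0] = 8 + 7 = 15) = 3 (attained at k = 0)
  C[2][1] = min over k of (A[2][0] + B[0][1] = -4 + 9 = 5, A[2][1] + B[1][1] = 7 + -1 = 6, A[2][2] + B[2][1] = 8 + 3 = 11) = 5 (attained at k = 0)
  C[2][2] = min over k of (A[2][0] + B[0][2] = -4 + 10 = 6, A[2][1] + B[1][2] = 7 + -3 = 4, A[2][2] + B[2][2] = 8 + 2 = 10) = 4 (attained at k = 1)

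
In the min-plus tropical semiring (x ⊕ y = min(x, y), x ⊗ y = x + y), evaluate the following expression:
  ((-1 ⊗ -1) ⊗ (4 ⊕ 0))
((-1 ⊗ -1) ⊗ (4 ⊕ 0)) = -2

Expand innermost to outermost. Recall ⊕ takes the minimum of its arguments and ⊗ takes their sum. Working out the expression ((-1 ⊗ -1) ⊗ (4 ⊕ 0)) gives -2.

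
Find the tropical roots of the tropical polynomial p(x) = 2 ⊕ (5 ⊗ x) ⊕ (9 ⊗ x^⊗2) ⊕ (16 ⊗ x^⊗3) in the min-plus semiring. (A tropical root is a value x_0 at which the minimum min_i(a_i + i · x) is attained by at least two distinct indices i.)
Roots: {-7, -4, -3}

Each tropical root is a break point of the lower envelope of the lines y = a_i + i · x (there are 4 lines, with slopes 0, 1, ..., 3). Only the lines that attain the minimum somewhere contribute to roots; other lines are dominated. Here the surviving (envelope) indices are i = 3, i = 2, i = 1, i = 0.
Intersections between consecutive envelope lines give the roots: for adjacent envelope indices i < j the intersection is x = (a_i − a_j) / (j − i). Reading off the sorted break points: {-7, -4, -3}.
Verification: at each break x_0, at least two indices attain the minimum of min_i(a_i + i · x_0).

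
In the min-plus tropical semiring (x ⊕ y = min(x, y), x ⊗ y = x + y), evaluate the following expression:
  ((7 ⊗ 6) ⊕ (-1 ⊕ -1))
((7 ⊗ 6) ⊕ (-1 ⊕ -1)) = -1

Expand innermost to outermost. Recall ⊕ takes the minimum of its arguments and ⊗ takes their sum. Working out the expression ((7 ⊗ 6) ⊕ (-1 ⊕ -1)) gives -1.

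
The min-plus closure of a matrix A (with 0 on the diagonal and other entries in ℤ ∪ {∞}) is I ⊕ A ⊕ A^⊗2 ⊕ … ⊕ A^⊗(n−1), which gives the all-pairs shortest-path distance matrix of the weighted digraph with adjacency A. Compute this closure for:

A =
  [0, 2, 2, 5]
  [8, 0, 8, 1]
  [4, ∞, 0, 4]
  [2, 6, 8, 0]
Closure =
  [0, 2, 2, 3]
  [3, 0, 5, 1]
  [4, 6, 0, 4]
  [2, 4, 4, 0]

This is the Floyd-Warshall all-pairs shortest-path computation. For each intermediate vertex k = 0, 1, …, 3, update dist[i][j] ← min(dist[i][j], dist[i][k] + dist[k][j]). The final matrix gives, for each (i, j), the minimum total weight of any directed path from i to j (possibly empty when i = j).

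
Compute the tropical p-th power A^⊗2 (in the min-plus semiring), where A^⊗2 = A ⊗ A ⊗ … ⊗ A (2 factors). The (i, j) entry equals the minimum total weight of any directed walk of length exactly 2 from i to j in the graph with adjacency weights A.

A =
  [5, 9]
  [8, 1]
A^⊗2 =
  [10, 10]
  [9, 2]

Each entry (A^⊗2)_ij equals the minimum over all length-2 walks i = v_0 → v_1 → … → v_2 = j of Σ_t A[v_t][v_{t+1}]. For example, for (i, j) = (0, 1) we minimise over 2 possible intermediate vertex sequences; the minimum is 10, attained along the walk 0 → 1 → 1.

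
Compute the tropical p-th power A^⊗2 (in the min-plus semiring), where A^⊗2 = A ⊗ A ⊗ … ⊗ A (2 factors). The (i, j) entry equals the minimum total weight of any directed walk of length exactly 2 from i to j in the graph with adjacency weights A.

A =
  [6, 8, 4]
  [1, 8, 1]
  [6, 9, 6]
A^⊗2 =
  [9, 13, 9]
  [7, 9, 5]
  [10, 14, 10]

Each entry (A^⊗2)_ij equals the minimum over all length-2 walks i = v_0 → v_1 → … → v_2 = j of Σ_t A[v_t][v_{t+1}]. For example, for (i, j) = (0, 2) we minimise over 3 possible intermediate vertex sequences; the minimum is 9, attained along the walk 0 → 1 → 2.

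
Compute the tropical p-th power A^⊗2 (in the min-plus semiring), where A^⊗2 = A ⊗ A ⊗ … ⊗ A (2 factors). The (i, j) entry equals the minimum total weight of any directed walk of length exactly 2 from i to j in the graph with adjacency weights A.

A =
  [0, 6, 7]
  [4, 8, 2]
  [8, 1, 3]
A^⊗2 =
  [0, 6, 7]
  [4, 3, 5]
  [5, 4, 3]

Each entry (A^⊗2)_ij equals the minimum over all length-2 walks i = v_0 → v_1 → … → v_2 = j of Σ_t A[v_t][v_{t+1}]. For example, for (i, j) = (0, 2) we minimise over 3 possible intermediate vertex sequences; the minimum is 7, attained along the walk 0 → 0 → 2.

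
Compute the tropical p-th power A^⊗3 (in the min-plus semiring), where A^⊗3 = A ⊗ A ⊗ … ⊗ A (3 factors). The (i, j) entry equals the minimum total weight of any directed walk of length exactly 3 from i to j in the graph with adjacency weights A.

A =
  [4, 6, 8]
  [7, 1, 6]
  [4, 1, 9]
A^⊗3 =
  [12, 8, 13]
  [9, 3, 8]
  [9, 3, 8]

Each entry (A^⊗3)_ij equals the minimum over all length-3 walks i = v_0 → v_1 → … → v_3 = j of Σ_t A[v_t][v_{t+1}]. For example, for (i, j) = (0, 2) we minimise over 9 possible intermediate vertex sequences; the minimum is 13, attained along the walk 0 → 1 → 1 → 2.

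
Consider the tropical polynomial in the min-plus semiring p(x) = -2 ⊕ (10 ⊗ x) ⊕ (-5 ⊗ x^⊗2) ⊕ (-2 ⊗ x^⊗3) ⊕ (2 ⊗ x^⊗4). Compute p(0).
p(0) = -5

A tropical monomial a ⊗ x^⊗i evaluates to a + i · x. Evaluating each term at x = 0:
  Term 0 contributes -2 + 0 · 0 = -2
  Term 1 contributes 10 + 1 · 0 = 10
  Term 2 contributes -5 + 2 · 0 = -5
  Term 3 contributes -2 + 3 · 0 = -2
  Term 4 contributes 2 + 4 · 0 = 2
p(0) = ⊕ of these = min[-2, 10, -5, -2, 2] = -5.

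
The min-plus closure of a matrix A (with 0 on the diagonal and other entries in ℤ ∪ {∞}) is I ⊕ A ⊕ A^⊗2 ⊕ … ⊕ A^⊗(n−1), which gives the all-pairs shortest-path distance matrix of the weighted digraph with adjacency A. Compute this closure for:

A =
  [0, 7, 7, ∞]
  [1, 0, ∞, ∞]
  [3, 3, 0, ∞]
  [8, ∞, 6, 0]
Closure =
  [0, 7, 7, ∞]
  [1, 0, 8, ∞]
  [3, 3, 0, ∞]
  [8, 9, 6, 0]

This is the Floyd-Warshall all-pairs shortest-path computation. For each intermediate vertex k = 0, 1, …, 3, update dist[i][j] ← min(dist[i][j], dist[i][k] + dist[k][j]). The final matrix gives, for each (i, j), the minimum total weight of any directed path from i to j (possibly empty when i = j).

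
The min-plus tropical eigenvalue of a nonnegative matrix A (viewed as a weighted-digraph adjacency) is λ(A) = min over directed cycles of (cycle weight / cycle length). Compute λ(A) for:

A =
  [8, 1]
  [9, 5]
λ(A) = 5

Enumerate directed cycles and compute their means (weight / length). Sample:
  cycle 0 → 0: weight = 8, length = 1, mean = 8/1 ≈ 8.000
  cycle 1 → 1: weight = 5, length = 1, mean = 5/1 ≈ 5.000
  cycle 0 → 1 → 0: weight = 10, length = 2, mean = 10/2 ≈ 5.000
  cycle 1 → 0 → 1: weight = 10, length = 2, mean = 10/2 ≈ 5.000
Minimum mean = 5.000, attained e.g. along the cycle 1 → 1 with weight 5 and length 1. So λ(A) = 5/1 = 5.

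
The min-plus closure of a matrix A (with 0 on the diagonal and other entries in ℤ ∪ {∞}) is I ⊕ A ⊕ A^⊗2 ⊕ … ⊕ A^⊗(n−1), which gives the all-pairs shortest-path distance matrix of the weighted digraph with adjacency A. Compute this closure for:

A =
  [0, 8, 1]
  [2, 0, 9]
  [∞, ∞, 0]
Closure =
  [0, 8, 1]
  [2, 0, 3]
  [∞, ∞, 0]

This is the Floyd-Warshall all-pairs shortest-path computation. For each intermediate vertex k = 0, 1, …, 2, update dist[i][j] ← min(dist[i][j], dist[i][k] + dist[k][j]). The final matrix gives, for each (i, j), the minimum total weight of any directed path from i to j (possibly empty when i = j).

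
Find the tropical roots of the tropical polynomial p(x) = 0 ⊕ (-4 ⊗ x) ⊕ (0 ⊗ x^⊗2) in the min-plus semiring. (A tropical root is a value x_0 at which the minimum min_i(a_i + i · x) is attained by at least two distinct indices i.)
Roots: {-4, 4}

Each tropical root is a break point of the lower envelope of the lines y = a_i + i · x (there are 3 lines, with slopes 0, 1, ..., 2). Only the lines that attain the minimum somewhere contribute to roots; other lines are dominated. Here the surviving (envelope) indices are i = 2, i = 1, i = 0.
Intersections between consecutive envelope lines give the roots: for adjacent envelope indices i < j the intersection is x = (a_i − a_j) / (j − i). Reading off the sorted break points: {-4, 4}.
Verification: at each break x_0, at least two indices attain the minimum of min_i(a_i + i · x_0).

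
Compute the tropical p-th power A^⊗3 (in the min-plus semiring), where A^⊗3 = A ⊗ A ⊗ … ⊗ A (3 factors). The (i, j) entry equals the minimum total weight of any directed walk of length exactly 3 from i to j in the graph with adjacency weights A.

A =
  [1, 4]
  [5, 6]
A^⊗3 =
  [3, 6]
  [7, 10]

Each entry (A^⊗3)_ij equals the minimum over all length-3 walks i = v_0 → v_1 → … → v_3 = j of Σ_t A[v_t][v_{t+1}]. For example, for (i, j) = (0, 1) we minimise over 4 possible intermediate vertex sequences; the minimum is 6, attained along the walk 0 → 0 → 0 → 1.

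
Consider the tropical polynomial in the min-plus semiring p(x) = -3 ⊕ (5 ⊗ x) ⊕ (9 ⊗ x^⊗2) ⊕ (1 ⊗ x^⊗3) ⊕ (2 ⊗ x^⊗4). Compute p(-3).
p(-3) = -10

A tropical monomial a ⊗ x^⊗i evaluates to a + i · x. Evaluating each term at x = -3:
  Term 0 contributes -3 + 0 · -3 = -3
  Term 1 contributes 5 + 1 · -3 = 2
  Term 2 contributes 9 + 2 · -3 = 3
  Term 3 contributes 1 + 3 · -3 = -8
  Term 4 contributes 2 + 4 · -3 = -10
p(-3) = ⊕ of these = min[-3, 2, 3, -8, -10] = -10.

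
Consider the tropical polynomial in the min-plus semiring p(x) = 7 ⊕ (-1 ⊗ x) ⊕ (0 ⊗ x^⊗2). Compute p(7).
p(7) = 6

A tropical monomial a ⊗ x^⊗i evaluates to a + i · x. Evaluating each term at x = 7:
  Term 0 contributes 7 + 0 · 7 = 7
  Term 1 contributes -1 + 1 · 7 = 6
  Term 2 contributes 0 + 2 · 7 = 14
p(7) = ⊕ of these = min[7, 6, 14] = 6.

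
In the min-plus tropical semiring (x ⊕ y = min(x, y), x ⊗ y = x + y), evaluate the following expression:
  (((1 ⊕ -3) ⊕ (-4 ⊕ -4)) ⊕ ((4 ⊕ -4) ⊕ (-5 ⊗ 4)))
(((1 ⊕ -3) ⊕ (-4 ⊕ -4)) ⊕ ((4 ⊕ -4) ⊕ (-5 ⊗ 4))) = -4

Expand innermost to outermost. Recall ⊕ takes the minimum of its arguments and ⊗ takes their sum. Working out the expression (((1 ⊕ -3) ⊕ (-4 ⊕ -4)) ⊕ ((4 ⊕ -4) ⊕ (-5 ⊗ 4))) gives -4.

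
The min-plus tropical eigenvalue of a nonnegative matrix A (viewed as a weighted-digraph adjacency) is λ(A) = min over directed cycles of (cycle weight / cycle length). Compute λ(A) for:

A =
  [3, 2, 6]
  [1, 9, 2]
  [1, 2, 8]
λ(A) = 3/2

Enumerate directed cycles and compute their means (weight / length). Sample:
  cycle 0 → 0: weight = 3, length = 1, mean = 3/1 ≈ 3.000
  cycle 1 → 1: weight = 9, length = 1, mean = 9/1 ≈ 9.000
  cycle 2 → 2: weight = 8, length = 1, mean = 8/1 ≈ 8.000
  cycle 0 → 1 → 0: weight = 3, length = 2, mean = 3/2 ≈ 1.500
  cycle 0 → 2 → 0: weight = 7, length = 2, mean = 7/2 ≈ 3.500
  cycle 1 → 0 → 1: weight = 3, length = 2, mean = 3/2 ≈ 1.500
Minimum mean = 1.500, attained e.g. along the cycle 0 → 1 → 0 with weight 3 and length 2. So λ(A) = 3/2 = 3/2.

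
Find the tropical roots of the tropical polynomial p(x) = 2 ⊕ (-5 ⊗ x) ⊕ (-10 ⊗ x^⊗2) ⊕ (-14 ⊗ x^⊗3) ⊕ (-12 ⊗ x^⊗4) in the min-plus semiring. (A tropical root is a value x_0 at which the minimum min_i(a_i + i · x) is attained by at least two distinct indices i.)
Roots: {-2, 4, 5, 7}

Each tropical root is a break point of the lower envelope of the lines y = a_i + i · x (there are 5 lines, with slopes 0, 1, ..., 4). Only the lines that attain the minimum somewhere contribute to roots; other lines are dominated. Here the surviving (envelope) indices are i = 4, i = 3, i = 2, i = 1, i = 0.
Intersections between consecutive envelope lines give the roots: for adjacent envelope indices i < j the intersection is x = (a_i − a_j) / (j − i). Reading off the sorted break points: {-2, 4, 5, 7}.
Verification: at each break x_0, at least two indices attain the minimum of min_i(a_i + i · x_0).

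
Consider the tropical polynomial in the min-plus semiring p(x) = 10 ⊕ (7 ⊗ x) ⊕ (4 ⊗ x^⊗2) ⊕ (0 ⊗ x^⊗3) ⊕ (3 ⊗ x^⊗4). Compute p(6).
p(6) = 10

A tropical monomial a ⊗ x^⊗i evaluates to a + i · x. Evaluating each term at x = 6:
  Term 0 contributes 10 + 0 · 6 = 10
  Term 1 contributes 7 + 1 · 6 = 13
  Term 2 contributes 4 + 2 · 6 = 16
  Term 3 contributes 0 + 3 · 6 = 18
  Term 4 contributes 3 + 4 · 6 = 27
p(6) = ⊕ of these = min[10, 13, 16, 18, 27] = 10.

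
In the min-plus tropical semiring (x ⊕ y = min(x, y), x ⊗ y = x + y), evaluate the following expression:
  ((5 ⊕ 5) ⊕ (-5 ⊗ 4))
((5 ⊕ 5) ⊕ (-5 ⊗ 4)) = -1

Expand innermost to outermost. Recall ⊕ takes the minimum of its arguments and ⊗ takes their sum. Working out the expression ((5 ⊕ 5) ⊕ (-5 ⊗ 4)) gives -1.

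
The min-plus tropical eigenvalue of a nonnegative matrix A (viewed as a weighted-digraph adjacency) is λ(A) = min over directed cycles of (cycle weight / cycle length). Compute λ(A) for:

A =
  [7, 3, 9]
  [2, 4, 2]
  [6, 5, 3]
λ(A) = 5/2

Enumerate directed cycles and compute their means (weight / length). Sample:
  cycle 0 → 0: weight = 7, length = 1, mean = 7/1 ≈ 7.000
  cycle 1 → 1: weight = 4, length = 1, mean = 4/1 ≈ 4.000
  cycle 2 → 2: weight = 3, length = 1, mean = 3/1 ≈ 3.000
  cycle 0 → 1 → 0: weight = 5, length = 2, mean = 5/2 ≈ 2.500
  cycle 0 → 2 → 0: weight = 15, length = 2, mean = 15/2 ≈ 7.500
  cycle 1 → 0 → 1: weight = 5, length = 2, mean = 5/2 ≈ 2.500
Minimum mean = 2.500, attained e.g. along the cycle 0 → 1 → 0 with weight 5 and length 2. So λ(A) = 5/2 = 5/2.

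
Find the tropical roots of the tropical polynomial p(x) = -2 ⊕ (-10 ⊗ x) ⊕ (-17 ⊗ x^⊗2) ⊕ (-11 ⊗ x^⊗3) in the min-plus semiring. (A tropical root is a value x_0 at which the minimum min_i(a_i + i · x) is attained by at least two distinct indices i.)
Roots: {-6, 7, 8}

Each tropical root is a break point of the lower envelope of the lines y = a_i + i · x (there are 4 lines, with slopes 0, 1, ..., 3). Only the lines that attain the minimum somewhere contribute to roots; other lines are dominated. Here the surviving (envelope) indices are i = 3, i = 2, i = 1, i = 0.
Intersections between consecutive envelope lines give the roots: for adjacent envelope indices i < j the intersection is x = (a_i − a_j) / (j − i). Reading off the sorted break points: {-6, 7, 8}.
Verification: at each break x_0, at least two indices attain the minimum of min_i(a_i + i · x_0).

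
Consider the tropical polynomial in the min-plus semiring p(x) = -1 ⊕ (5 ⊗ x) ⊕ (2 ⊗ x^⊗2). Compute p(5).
p(5) = -1

A tropical monomial a ⊗ x^⊗i evaluates to a + i · x. Evaluating each term at x = 5:
  Term 0 contributes -1 + 0 · 5 = -1
  Term 1 contributes 5 + 1 · 5 = 10
  Term 2 contributes 2 + 2 · 5 = 12
p(5) = ⊕ of these = min[-1, 10, 12] = -1.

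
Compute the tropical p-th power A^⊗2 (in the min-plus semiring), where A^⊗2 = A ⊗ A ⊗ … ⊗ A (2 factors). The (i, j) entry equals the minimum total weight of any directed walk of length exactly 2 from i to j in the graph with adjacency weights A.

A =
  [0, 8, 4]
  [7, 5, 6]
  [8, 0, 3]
A^⊗2 =
  [0, 4, 4]
  [7, 6, 9]
  [7, 3, 6]

Each entry (A^⊗2)_ij equals the minimum over all length-2 walks i = v_0 → v_1 → … → v_2 = j of Σ_t A[v_t][v_{t+1}]. For example, for (i, j) = (0, 2) we minimise over 3 possible intermediate vertex sequences; the minimum is 4, attained along the walk 0 → 0 → 2.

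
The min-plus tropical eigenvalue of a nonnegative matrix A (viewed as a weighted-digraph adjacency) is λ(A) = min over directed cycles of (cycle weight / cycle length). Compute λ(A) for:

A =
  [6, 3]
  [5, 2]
λ(A) = 2

Enumerate directed cycles and compute their means (weight / length). Sample:
  cycle 0 → 0: weight = 6, length = 1, mean = 6/1 ≈ 6.000
  cycle 1 → 1: weight = 2, length = 1, mean = 2/1 ≈ 2.000
  cycle 0 → 1 → 0: weight = 8, length = 2, mean = 8/2 ≈ 4.000
  cycle 1 → 0 → 1: weight = 8, length = 2, mean = 8/2 ≈ 4.000
Minimum mean = 2.000, attained e.g. along the cycle 1 → 1 with weight 2 and length 1. So λ(A) = 2/1 = 2.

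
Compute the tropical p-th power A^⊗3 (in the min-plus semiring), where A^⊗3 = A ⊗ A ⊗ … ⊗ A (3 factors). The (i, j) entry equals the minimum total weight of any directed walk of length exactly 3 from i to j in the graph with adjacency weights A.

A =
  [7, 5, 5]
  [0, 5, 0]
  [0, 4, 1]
A^⊗3 =
  [5, 9, 6]
  [1, 5, 2]
  [2, 6, 3]

Each entry (A^⊗3)_ij equals the minimum over all length-3 walks i = v_0 → v_1 → … → v_3 = j of Σ_t A[v_t][v_{t+1}]. For example, for (i, j) = (0, 2) we minimise over 9 possible intermediate vertex sequences; the minimum is 6, attained along the walk 0 → 1 → 2 → 2.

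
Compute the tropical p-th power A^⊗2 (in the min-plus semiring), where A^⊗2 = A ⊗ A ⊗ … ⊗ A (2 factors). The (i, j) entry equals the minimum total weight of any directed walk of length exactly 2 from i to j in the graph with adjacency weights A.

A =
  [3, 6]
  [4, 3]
A^⊗2 =
  [6, 9]
  [7, 6]

Each entry (A^⊗2)_ij equals the minimum over all length-2 walks i = v_0 → v_1 → … → v_2 = j of Σ_t A[v_t][v_{t+1}]. For example, for (i, j) = (0, 1) we minimise over 2 possible intermediate vertex sequences; the minimum is 9, attained along the walk 0 → 0 → 1.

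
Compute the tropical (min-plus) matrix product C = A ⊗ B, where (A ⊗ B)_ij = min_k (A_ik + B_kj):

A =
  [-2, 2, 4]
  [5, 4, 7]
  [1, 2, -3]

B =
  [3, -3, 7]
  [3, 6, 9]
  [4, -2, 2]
A ⊗ B =
  [1, -5, 5]
  [7, 2, 9]
  [1, -5, -1]

Apply the min-plus product entry-by-entry:
  C[0][0] = min over k of (A[0][0] + B[0][0] = -2 + 3 = 1, A[0][1] + B[1][0] = 2 + 3 = 5, A[0][2] + B[2][0] = 4 + 4 = 8) = 1 (attained at k = 0)
  C[0][1] = min over k of (A[0][0] + B[0][1] = -2 + -3 = -5, A[0][1] + B[1][1] = 2 + 6 = 8, A[0][2] + B[2][1] = 4 + -2 = 2) = -5 (attained at k = 0)
  C[0][2] = min over k of (A[0][0] + B[0][2] = -2 + 7 = 5, A[0][1] + B[1][2] = 2 + 9 = 11, A[0][2] + B[2][2] = 4 + 2 = 6) = 5 (attained at k = 0)
  C[1][0] = min over k of (A[1][0] + B[0][0] = 5 + 3 = 8, A[1][1] + B[1][0] = 4 + 3 = 7, A[1][2] + B[2][0] = 7 + 4 = 11) = 7 (attained at k = 1)
  C[1][1] = min over k of (A[1][0] + B[0][1] = 5 + -3 = 2, A[1][1] + B[1][1] = 4 + 6 = 10, A[1][2] + B[2][1] = 7 + -2 = 5) = 2 (attained at k = 0)
  C[1][2] = min over k of (A[1][0] + B[0][2] = 5 + 7 = 12, A[1][1] + B[1][2] = 4 + 9 = 13, A[1][2] + B[2][2] = 7 + 2 = 9) = 9 (attained at k = 2)
  C[2][0] = min over k of (A[2][0] + B[0][0] = 1 + 3 = 4, A[2][1] + B[1][0] = 2 + 3 = 5, A[2][2] + B[2][0] = -3 + 4 = 1) = 1 (attained at k = 2)
  C[2][1] = min over k of (A[2][0] + B[0][1] = 1 + -3 = -2, A[2][1] + B[1][1] = 2 + 6 = 8, A[2][2] + B[2][1] = -3 + -2 = -5) = -5 (attained at k = 2)
  C[2][2] = min over k of (A[2][0] + B[0][2] = 1 + 7 = 8, A[2][1] + B[1][2] = 2 + 9 = 11, A[2][2] + B[2][2] = -3 + 2 = -1) = -1 (attained at k = 2)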